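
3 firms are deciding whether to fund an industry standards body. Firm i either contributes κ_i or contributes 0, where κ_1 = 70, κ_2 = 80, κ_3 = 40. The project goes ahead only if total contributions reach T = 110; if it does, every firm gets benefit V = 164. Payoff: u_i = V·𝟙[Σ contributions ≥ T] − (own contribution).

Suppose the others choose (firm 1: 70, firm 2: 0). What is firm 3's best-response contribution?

40

Others' total = 70. Contributing 40 brings total to 110 ≥ 110: gain V − κ_3 = 124.
Best response: 40.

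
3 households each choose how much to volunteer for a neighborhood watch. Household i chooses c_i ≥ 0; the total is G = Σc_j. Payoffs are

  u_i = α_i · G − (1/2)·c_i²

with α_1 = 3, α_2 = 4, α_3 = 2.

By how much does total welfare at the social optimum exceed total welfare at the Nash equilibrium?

55

Household i's FOC: ∂u_i/∂c_i = α_i − c_i = 0, so c_i* = α_i.
NE contributions = (3, 4, 2); G = 9.
W^NE = (Σα)·G − ½Σα_i² = 9² − ½·29 = 66.5.
Planner sets c_i = Σα_j = 9 for every i, so G^SO = 3·9 = 27.
W^SO = (Σα)·G^SO − ½·3·(Σα)² = (3/2)·9² = 121.5.
Deadweight loss = W^SO − W^NE = 55.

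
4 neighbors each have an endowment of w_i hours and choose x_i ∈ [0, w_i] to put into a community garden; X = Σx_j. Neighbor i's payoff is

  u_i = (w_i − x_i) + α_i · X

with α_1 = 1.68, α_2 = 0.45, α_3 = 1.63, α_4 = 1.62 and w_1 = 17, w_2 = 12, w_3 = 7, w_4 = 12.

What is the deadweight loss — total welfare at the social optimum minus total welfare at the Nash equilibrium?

∂u_i/∂x_i = α_i − 1, so neighbor i contributes w_i if α_i > 1, else 0.
α_i > 1 for i ∈ {1, 3, 4}; NE contributions (17, 0, 7, 12), X = 36.
W^NE = Σw_i − X^NE + (Σα_i)·X^NE = 48 + 4.38·36 = 205.68.
Planner: ∂(Σu_j)/∂x_i = Σα_j − 1 = 4.38 > 0, so everyone contributes w_i; X^SO = 48, W^SO = 48 + 4.38·48 = 258.24.
Deadweight loss = 52.56.

52.56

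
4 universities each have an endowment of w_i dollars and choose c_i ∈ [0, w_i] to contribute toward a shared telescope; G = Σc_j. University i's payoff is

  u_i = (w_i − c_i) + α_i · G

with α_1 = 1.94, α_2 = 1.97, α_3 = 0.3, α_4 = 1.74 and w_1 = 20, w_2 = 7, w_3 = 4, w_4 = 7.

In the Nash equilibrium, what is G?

34

∂u_i/∂c_i = α_i − 1, so university i contributes w_i if α_i > 1, else 0.
α_i > 1 for i ∈ {1, 2, 4}; NE contributions (20, 7, 0, 7), G = 34.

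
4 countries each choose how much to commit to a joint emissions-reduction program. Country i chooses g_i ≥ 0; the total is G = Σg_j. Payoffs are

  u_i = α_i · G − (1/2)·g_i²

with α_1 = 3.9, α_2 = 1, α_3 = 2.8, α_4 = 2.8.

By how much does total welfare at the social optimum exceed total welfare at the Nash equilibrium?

Country i's FOC: ∂u_i/∂g_i = α_i − g_i = 0, so g_i* = α_i.
NE contributions = (3.9, 1, 2.8, 2.8); G = 10.5.
W^NE = (Σα)·G − ½Σα_i² = 10.5² − ½·31.89 = 94.305.
Planner sets g_i = Σα_j = 10.5 for every i, so G^SO = 4·10.5 = 42.
W^SO = (Σα)·G^SO − ½·4·(Σα)² = (4/2)·10.5² = 220.5.
Deadweight loss = W^SO − W^NE = 126.195.

126.195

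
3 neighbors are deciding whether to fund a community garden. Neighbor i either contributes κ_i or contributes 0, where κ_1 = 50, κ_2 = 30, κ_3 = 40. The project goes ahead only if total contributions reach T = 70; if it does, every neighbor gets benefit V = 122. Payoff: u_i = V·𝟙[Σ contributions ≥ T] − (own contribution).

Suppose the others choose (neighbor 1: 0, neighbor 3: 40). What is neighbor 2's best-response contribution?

30

Others' total = 40. Contributing 30 brings total to 70 ≥ 70: gain V − κ_2 = 92.
Best response: 30.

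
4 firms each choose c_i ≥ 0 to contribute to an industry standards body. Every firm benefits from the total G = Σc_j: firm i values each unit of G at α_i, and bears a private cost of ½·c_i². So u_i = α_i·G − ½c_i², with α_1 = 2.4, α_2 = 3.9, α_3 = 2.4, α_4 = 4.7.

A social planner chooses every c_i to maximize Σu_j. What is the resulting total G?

53.6

Planner FOC: ∂(Σu_j)/∂c_i = (Σα_j) − c_i = 0, so c_i^SO = Σα_j = 13.4 for every i; G^SO = 53.6.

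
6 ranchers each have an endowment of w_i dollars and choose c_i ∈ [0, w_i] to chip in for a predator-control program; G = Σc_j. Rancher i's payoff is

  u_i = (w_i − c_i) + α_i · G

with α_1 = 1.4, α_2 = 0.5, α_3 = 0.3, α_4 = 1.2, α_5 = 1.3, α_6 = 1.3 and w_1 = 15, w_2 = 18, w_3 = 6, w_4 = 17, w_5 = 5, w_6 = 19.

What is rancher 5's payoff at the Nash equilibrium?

∂u_i/∂c_i = α_i − 1, so rancher i contributes w_i if α_i > 1, else 0.
α_i > 1 for i ∈ {1, 4, 5, 6}; NE contributions (15, 0, 0, 17, 5, 19), G = 56.
u_5 = (5 − 5) + 1.3·56 = 72.8.

72.8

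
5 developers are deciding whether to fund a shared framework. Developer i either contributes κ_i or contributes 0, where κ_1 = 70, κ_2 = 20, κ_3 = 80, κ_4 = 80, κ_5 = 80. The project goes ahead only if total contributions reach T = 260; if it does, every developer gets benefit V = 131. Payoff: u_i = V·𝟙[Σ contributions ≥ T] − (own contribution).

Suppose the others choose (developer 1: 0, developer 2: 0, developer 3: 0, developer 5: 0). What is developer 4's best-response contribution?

0

Others' total = 0. Even contributing 80 gives 80 < 260: no benefit either way.
Best response: 0.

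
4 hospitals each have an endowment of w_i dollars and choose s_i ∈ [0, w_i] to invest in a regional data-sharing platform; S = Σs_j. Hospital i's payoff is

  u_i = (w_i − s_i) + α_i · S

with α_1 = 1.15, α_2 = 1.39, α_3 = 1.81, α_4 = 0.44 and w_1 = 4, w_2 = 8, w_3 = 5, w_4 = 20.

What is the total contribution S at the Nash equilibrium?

17

∂u_i/∂s_i = α_i − 1, so hospital i contributes w_i if α_i > 1, else 0.
α_i > 1 for i ∈ {1, 2, 3}; NE contributions (4, 8, 5, 0), S = 17.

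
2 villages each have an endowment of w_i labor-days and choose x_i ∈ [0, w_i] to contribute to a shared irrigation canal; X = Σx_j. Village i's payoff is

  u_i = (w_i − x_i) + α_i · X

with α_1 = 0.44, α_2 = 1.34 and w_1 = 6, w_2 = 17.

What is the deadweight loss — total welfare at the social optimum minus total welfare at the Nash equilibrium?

4.68

∂u_i/∂x_i = α_i − 1, so village i contributes w_i if α_i > 1, else 0.
α_i > 1 for i ∈ {2}; NE contributions (0, 17), X = 17.
W^NE = Σw_i − X^NE + (Σα_i)·X^NE = 23 + 0.78·17 = 36.26.
Planner: ∂(Σu_j)/∂x_i = Σα_j − 1 = 0.78 > 0, so everyone contributes w_i; X^SO = 23, W^SO = 23 + 0.78·23 = 40.94.
Deadweight loss = 4.68.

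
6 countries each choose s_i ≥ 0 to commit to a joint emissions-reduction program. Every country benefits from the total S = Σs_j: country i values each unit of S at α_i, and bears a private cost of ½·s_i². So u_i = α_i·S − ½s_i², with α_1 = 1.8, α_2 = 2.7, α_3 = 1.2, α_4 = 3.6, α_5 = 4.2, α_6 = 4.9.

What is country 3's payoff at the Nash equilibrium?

Country i's FOC: ∂u_i/∂s_i = α_i − s_i = 0, so s_i* = α_i.
NE contributions = (1.8, 2.7, 1.2, 3.6, 4.2, 4.9); S = 18.4.
u_3 = α_3·S − ½·(s_3)² = 1.2·18.4 − ½·1.2² = 21.36.

21.36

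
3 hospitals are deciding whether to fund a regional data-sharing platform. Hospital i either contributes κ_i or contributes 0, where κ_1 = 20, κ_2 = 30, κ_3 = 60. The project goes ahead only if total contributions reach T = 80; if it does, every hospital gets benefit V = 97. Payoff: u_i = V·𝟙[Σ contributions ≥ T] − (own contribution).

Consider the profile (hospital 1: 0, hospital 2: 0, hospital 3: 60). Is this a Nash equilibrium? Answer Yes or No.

Total = 60 < 80: not provided.
Hospital 1 (pledges 0, payoff 0): pledging 20 → total 80, payoff 77. Profitable deviation.

No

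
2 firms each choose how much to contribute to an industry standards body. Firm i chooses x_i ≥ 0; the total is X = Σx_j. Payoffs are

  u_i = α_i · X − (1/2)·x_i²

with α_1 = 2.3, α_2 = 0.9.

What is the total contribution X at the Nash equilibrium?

Firm i's FOC: ∂u_i/∂x_i = α_i − x_i = 0, so x_i* = α_i.
NE contributions = (2.3, 0.9); X = 3.2.

3.2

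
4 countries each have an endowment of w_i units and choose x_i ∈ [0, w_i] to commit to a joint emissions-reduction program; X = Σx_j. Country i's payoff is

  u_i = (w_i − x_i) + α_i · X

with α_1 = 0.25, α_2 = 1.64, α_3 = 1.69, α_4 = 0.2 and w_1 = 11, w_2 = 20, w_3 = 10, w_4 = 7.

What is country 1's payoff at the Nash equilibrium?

∂u_i/∂x_i = α_i − 1, so country i contributes w_i if α_i > 1, else 0.
α_i > 1 for i ∈ {2, 3}; NE contributions (0, 20, 10, 0), X = 30.
u_1 = (11 − 0) + 0.25·30 = 18.5.

18.5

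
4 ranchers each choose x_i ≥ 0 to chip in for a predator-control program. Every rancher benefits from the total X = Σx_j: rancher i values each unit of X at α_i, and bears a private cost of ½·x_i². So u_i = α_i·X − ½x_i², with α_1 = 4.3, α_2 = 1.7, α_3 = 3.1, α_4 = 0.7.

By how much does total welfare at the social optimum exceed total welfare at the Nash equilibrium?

Rancher i's FOC: ∂u_i/∂x_i = α_i − x_i = 0, so x_i* = α_i.
NE contributions = (4.3, 1.7, 3.1, 0.7); X = 9.8.
W^NE = (Σα)·X − ½Σα_i² = 9.8² − ½·31.48 = 80.3.
Planner sets x_i = Σα_j = 9.8 for every i, so X^SO = 4·9.8 = 39.2.
W^SO = (Σα)·X^SO − ½·4·(Σα)² = (4/2)·9.8² = 192.08.
Deadweight loss = W^SO − W^NE = 111.78.

111.78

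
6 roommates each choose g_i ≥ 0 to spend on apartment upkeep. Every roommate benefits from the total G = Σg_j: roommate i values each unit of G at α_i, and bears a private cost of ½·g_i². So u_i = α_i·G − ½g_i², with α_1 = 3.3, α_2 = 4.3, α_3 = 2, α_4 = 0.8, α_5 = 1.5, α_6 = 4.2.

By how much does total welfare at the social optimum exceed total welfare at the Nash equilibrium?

545.375

Roommate i's FOC: ∂u_i/∂g_i = α_i − g_i = 0, so g_i* = α_i.
NE contributions = (3.3, 4.3, 2, 0.8, 1.5, 4.2); G = 16.1.
W^NE = (Σα)·G − ½Σα_i² = 16.1² − ½·53.91 = 232.255.
Planner sets g_i = Σα_j = 16.1 for every i, so G^SO = 6·16.1 = 96.6.
W^SO = (Σα)·G^SO − ½·6·(Σα)² = (6/2)·16.1² = 777.63.
Deadweight loss = W^SO − W^NE = 545.375.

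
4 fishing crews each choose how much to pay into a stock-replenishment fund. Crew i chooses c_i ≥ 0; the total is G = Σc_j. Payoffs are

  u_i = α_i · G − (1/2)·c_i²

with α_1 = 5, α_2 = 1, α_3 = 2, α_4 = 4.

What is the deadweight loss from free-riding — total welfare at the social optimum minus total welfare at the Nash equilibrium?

167

Crew i's FOC: ∂u_i/∂c_i = α_i − c_i = 0, so c_i* = α_i.
NE contributions = (5, 1, 2, 4); G = 12.
W^NE = (Σα)·G − ½Σα_i² = 12² − ½·46 = 121.
Planner sets c_i = Σα_j = 12 for every i, so G^SO = 4·12 = 48.
W^SO = (Σα)·G^SO − ½·4·(Σα)² = (4/2)·12² = 288.
Deadweight loss = W^SO − W^NE = 167.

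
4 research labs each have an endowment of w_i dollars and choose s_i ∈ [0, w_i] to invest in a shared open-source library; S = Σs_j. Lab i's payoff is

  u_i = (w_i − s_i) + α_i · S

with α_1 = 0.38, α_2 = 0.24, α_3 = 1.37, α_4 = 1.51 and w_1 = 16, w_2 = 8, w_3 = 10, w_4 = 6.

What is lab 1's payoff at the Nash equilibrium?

22.08

∂u_i/∂s_i = α_i − 1, so lab i contributes w_i if α_i > 1, else 0.
α_i > 1 for i ∈ {3, 4}; NE contributions (0, 0, 10, 6), S = 16.
u_1 = (16 − 0) + 0.38·16 = 22.08.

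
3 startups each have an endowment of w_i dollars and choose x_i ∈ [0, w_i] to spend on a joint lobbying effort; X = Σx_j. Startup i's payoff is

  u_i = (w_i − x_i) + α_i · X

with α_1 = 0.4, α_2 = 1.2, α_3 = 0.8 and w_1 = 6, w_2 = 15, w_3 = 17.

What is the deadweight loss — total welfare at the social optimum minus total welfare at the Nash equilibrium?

∂u_i/∂x_i = α_i − 1, so startup i contributes w_i if α_i > 1, else 0.
α_i > 1 for i ∈ {2}; NE contributions (0, 15, 0), X = 15.
W^NE = Σw_i − X^NE + (Σα_i)·X^NE = 38 + 1.4·15 = 59.
Planner: ∂(Σu_j)/∂x_i = Σα_j − 1 = 1.4 > 0, so everyone contributes w_i; X^SO = 38, W^SO = 38 + 1.4·38 = 91.2.
Deadweight loss = 32.2.

32.2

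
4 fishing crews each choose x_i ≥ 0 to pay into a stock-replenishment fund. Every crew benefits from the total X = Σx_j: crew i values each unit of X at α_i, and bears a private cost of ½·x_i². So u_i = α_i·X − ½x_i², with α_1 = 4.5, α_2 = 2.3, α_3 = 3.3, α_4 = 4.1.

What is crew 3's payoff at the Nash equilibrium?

Crew i's FOC: ∂u_i/∂x_i = α_i − x_i = 0, so x_i* = α_i.
NE contributions = (4.5, 2.3, 3.3, 4.1); X = 14.2.
u_3 = α_3·X − ½·(x_3)² = 3.3·14.2 − ½·3.3² = 41.415.

41.415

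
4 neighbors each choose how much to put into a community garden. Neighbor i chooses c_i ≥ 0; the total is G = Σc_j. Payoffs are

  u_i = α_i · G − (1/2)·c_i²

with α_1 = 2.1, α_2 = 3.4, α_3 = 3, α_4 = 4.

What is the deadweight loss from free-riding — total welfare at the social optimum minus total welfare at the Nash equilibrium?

176.735

Neighbor i's FOC: ∂u_i/∂c_i = α_i − c_i = 0, so c_i* = α_i.
NE contributions = (2.1, 3.4, 3, 4); G = 12.5.
W^NE = (Σα)·G − ½Σα_i² = 12.5² − ½·40.97 = 135.765.
Planner sets c_i = Σα_j = 12.5 for every i, so G^SO = 4·12.5 = 50.
W^SO = (Σα)·G^SO − ½·4·(Σα)² = (4/2)·12.5² = 312.5.
Deadweight loss = W^SO − W^NE = 176.735.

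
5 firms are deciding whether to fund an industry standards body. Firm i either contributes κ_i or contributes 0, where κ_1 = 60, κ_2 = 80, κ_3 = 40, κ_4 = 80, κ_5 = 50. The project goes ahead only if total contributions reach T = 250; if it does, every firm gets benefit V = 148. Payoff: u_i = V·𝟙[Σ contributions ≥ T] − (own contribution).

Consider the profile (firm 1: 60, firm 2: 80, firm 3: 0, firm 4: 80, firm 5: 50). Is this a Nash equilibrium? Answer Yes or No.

Total = 270 ≥ 250: provided.
Firm 1 (pledges 60, payoff 88): dropping to 0 → total 210, payoff 0. No gain.
Firm 2 (pledges 80, payoff 68): dropping to 0 → total 190, payoff 0. No gain.
Firm 3 (pledges 0, payoff 148): pledging 40 → total 310, payoff 108. No gain.
Firm 4 (pledges 80, payoff 68): dropping to 0 → total 190, payoff 0. No gain.
Firm 5 (pledges 50, payoff 98): dropping to 0 → total 220, payoff 0. No gain.

Yes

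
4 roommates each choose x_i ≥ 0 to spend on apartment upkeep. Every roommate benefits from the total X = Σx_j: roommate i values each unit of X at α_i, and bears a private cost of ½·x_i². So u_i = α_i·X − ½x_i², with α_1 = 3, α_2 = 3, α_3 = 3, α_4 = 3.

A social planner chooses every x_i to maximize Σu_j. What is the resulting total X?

48

Planner FOC: ∂(Σu_j)/∂x_i = (Σα_j) − x_i = 0, so x_i^SO = Σα_j = 12 for every i; X^SO = 48.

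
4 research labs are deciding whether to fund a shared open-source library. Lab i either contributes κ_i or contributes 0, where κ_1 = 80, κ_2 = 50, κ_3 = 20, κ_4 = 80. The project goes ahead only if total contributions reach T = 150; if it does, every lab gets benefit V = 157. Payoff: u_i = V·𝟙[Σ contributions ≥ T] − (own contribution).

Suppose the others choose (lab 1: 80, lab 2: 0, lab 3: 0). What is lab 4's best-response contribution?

80

Others' total = 80. Contributing 80 brings total to 160 ≥ 150: gain V − κ_4 = 77.
Best response: 80.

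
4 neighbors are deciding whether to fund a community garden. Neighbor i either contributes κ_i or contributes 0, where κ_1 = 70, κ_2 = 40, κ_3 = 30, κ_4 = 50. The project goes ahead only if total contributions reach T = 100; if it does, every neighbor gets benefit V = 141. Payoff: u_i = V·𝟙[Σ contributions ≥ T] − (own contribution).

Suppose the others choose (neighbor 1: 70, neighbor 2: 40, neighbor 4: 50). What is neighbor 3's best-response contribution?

Others' total = 160 ≥ 100; contributing adds cost 30 for no extra benefit.
Best response: 0.

0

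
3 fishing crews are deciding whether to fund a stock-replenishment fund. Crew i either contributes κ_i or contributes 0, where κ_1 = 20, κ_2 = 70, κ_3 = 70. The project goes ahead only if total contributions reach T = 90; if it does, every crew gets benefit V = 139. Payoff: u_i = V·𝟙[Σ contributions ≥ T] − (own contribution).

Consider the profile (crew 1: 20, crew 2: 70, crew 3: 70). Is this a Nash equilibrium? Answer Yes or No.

No

Total = 160 ≥ 90: provided.
Crew 1 (pledges 20, payoff 119): dropping to 0 → total 140, payoff 139. Profitable deviation.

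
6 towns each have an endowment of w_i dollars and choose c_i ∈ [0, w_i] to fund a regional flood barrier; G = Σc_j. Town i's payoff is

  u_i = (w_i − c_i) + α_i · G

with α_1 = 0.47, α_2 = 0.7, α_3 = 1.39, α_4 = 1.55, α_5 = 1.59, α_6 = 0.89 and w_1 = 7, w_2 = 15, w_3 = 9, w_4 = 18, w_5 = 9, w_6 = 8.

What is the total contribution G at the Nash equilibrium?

36

∂u_i/∂c_i = α_i − 1, so town i contributes w_i if α_i > 1, else 0.
α_i > 1 for i ∈ {3, 4, 5}; NE contributions (0, 0, 9, 18, 9, 0), G = 36.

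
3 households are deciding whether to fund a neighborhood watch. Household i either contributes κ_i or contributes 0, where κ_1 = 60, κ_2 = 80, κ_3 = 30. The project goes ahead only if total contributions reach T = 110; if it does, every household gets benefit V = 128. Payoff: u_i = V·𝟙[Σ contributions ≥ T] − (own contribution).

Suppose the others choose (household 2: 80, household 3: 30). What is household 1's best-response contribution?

0

Others' total = 110 ≥ 110; contributing adds cost 60 for no extra benefit.
Best response: 0.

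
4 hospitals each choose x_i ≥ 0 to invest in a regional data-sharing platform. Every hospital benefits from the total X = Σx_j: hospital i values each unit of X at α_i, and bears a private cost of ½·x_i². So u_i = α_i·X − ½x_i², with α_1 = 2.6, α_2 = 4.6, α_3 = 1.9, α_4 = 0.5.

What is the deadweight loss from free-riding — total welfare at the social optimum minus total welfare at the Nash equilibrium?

108.05

Hospital i's FOC: ∂u_i/∂x_i = α_i − x_i = 0, so x_i* = α_i.
NE contributions = (2.6, 4.6, 1.9, 0.5); X = 9.6.
W^NE = (Σα)·X − ½Σα_i² = 9.6² − ½·31.78 = 76.27.
Planner sets x_i = Σα_j = 9.6 for every i, so X^SO = 4·9.6 = 38.4.
W^SO = (Σα)·X^SO − ½·4·(Σα)² = (4/2)·9.6² = 184.32.
Deadweight loss = W^SO − W^NE = 108.05.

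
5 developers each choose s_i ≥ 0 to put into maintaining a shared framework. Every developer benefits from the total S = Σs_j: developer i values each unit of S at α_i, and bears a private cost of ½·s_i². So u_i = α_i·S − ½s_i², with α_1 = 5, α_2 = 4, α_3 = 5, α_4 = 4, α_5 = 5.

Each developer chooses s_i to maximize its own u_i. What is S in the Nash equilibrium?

Developer i's FOC: ∂u_i/∂s_i = α_i − s_i = 0, so s_i* = α_i.
NE contributions = (5, 4, 5, 4, 5); S = 23.

23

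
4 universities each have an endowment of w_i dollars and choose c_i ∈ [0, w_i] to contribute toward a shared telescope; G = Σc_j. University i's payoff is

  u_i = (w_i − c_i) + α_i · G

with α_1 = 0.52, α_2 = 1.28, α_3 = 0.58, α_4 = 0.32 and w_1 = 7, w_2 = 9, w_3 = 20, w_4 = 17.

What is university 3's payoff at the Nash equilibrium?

∂u_i/∂c_i = α_i − 1, so university i contributes w_i if α_i > 1, else 0.
α_i > 1 for i ∈ {2}; NE contributions (0, 9, 0, 0), G = 9.
u_3 = (20 − 0) + 0.58·9 = 25.22.

25.22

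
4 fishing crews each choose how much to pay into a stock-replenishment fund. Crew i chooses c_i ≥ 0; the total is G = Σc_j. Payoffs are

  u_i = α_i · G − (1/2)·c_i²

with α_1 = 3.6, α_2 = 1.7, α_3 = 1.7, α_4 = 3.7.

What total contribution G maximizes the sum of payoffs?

Planner FOC: ∂(Σu_j)/∂c_i = (Σα_j) − c_i = 0, so c_i^SO = Σα_j = 10.7 for every i; G^SO = 42.8.

42.8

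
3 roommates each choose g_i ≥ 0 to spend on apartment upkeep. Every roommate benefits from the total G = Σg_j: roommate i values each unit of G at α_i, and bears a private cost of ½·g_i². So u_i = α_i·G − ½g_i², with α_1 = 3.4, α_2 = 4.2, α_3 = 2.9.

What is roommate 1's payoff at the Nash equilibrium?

29.92

Roommate i's FOC: ∂u_i/∂g_i = α_i − g_i = 0, so g_i* = α_i.
NE contributions = (3.4, 4.2, 2.9); G = 10.5.
u_1 = α_1·G − ½·(g_1)² = 3.4·10.5 − ½·3.4² = 29.92.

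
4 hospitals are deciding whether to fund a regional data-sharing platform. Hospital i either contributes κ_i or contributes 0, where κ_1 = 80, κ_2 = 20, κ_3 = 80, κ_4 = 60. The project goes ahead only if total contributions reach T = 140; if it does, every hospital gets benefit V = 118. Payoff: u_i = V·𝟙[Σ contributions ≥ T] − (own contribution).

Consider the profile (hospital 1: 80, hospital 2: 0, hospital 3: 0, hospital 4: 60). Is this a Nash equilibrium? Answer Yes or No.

Total = 140 ≥ 140: provided.
Hospital 1 (pledges 80, payoff 38): dropping to 0 → total 60, payoff 0. No gain.
Hospital 2 (pledges 0, payoff 118): pledging 20 → total 160, payoff 98. No gain.
Hospital 3 (pledges 0, payoff 118): pledging 80 → total 220, payoff 38. No gain.
Hospital 4 (pledges 60, payoff 58): dropping to 0 → total 80, payoff 0. No gain.

Yes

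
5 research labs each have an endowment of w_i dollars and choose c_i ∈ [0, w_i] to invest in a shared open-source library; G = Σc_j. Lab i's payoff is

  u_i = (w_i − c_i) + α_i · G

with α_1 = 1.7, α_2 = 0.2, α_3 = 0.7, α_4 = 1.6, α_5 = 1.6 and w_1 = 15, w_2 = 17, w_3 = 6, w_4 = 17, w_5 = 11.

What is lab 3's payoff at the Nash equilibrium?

36.1

∂u_i/∂c_i = α_i − 1, so lab i contributes w_i if α_i > 1, else 0.
α_i > 1 for i ∈ {1, 4, 5}; NE contributions (15, 0, 0, 17, 11), G = 43.
u_3 = (6 − 0) + 0.7·43 = 36.1.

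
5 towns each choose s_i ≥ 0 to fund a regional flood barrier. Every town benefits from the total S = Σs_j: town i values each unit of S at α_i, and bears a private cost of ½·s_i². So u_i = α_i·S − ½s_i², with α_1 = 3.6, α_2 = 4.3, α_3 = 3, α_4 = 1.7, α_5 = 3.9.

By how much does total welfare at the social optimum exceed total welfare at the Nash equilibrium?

437.65

Town i's FOC: ∂u_i/∂s_i = α_i − s_i = 0, so s_i* = α_i.
NE contributions = (3.6, 4.3, 3, 1.7, 3.9); S = 16.5.
W^NE = (Σα)·S − ½Σα_i² = 16.5² − ½·58.55 = 242.975.
Planner sets s_i = Σα_j = 16.5 for every i, so S^SO = 5·16.5 = 82.5.
W^SO = (Σα)·S^SO − ½·5·(Σα)² = (5/2)·16.5² = 680.625.
Deadweight loss = W^SO − W^NE = 437.65.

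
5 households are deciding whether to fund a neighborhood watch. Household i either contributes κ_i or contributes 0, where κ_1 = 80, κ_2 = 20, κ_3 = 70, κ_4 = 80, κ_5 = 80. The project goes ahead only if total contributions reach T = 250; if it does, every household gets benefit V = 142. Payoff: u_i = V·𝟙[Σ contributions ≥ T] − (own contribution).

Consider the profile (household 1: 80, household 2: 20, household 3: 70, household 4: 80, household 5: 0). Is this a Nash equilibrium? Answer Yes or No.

Yes

Total = 250 ≥ 250: provided.
Household 1 (pledges 80, payoff 62): dropping to 0 → total 170, payoff 0. No gain.
Household 2 (pledges 20, payoff 122): dropping to 0 → total 230, payoff 0. No gain.
Household 3 (pledges 70, payoff 72): dropping to 0 → total 180, payoff 0. No gain.
Household 4 (pledges 80, payoff 62): dropping to 0 → total 170, payoff 0. No gain.
Household 5 (pledges 0, payoff 142): pledging 80 → total 330, payoff 62. No gain.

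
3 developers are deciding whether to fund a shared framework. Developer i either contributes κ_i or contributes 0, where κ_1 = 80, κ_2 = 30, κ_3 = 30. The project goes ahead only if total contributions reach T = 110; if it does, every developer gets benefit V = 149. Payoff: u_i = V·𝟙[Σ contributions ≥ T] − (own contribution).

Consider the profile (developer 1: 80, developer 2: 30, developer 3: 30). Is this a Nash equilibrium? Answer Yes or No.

Total = 140 ≥ 110: provided.
Developer 1 (pledges 80, payoff 69): dropping to 0 → total 60, payoff 0. No gain.
Developer 2 (pledges 30, payoff 119): dropping to 0 → total 110, payoff 149. Profitable deviation.

No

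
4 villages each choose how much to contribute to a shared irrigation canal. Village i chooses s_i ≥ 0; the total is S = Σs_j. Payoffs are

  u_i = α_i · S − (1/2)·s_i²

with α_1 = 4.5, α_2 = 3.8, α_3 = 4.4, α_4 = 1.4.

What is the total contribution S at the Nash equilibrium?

14.1

Village i's FOC: ∂u_i/∂s_i = α_i − s_i = 0, so s_i* = α_i.
NE contributions = (4.5, 3.8, 4.4, 1.4); S = 14.1.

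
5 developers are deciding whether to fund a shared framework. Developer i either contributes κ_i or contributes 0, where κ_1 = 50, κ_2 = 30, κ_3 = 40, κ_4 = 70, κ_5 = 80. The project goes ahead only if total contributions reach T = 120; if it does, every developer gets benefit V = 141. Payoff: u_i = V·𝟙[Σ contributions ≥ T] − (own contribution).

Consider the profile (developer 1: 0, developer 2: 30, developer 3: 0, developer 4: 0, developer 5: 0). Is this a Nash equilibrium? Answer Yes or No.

Total = 30 < 120: not provided.
Developer 1 (pledges 0, payoff 0): pledging 50 → total 80, payoff -50. No gain.
Developer 2 (pledges 30, payoff -30): dropping to 0 → total 0, payoff 0. Profitable deviation.

No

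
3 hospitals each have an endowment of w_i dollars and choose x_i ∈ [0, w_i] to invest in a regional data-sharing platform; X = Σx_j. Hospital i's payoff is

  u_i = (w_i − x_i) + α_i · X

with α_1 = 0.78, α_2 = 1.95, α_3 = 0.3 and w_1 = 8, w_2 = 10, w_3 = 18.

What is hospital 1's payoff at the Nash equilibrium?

15.8

∂u_i/∂x_i = α_i − 1, so hospital i contributes w_i if α_i > 1, else 0.
α_i > 1 for i ∈ {2}; NE contributions (0, 10, 0), X = 10.
u_1 = (8 − 0) + 0.78·10 = 15.8.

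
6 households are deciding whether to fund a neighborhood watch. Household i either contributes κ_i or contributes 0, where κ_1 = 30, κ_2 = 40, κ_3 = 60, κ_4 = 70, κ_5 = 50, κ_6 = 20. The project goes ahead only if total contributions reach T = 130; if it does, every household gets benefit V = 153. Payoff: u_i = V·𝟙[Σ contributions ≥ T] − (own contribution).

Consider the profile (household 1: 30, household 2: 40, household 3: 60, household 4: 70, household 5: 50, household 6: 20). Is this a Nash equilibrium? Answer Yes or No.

No

Total = 270 ≥ 130: provided.
Household 1 (pledges 30, payoff 123): dropping to 0 → total 240, payoff 153. Profitable deviation.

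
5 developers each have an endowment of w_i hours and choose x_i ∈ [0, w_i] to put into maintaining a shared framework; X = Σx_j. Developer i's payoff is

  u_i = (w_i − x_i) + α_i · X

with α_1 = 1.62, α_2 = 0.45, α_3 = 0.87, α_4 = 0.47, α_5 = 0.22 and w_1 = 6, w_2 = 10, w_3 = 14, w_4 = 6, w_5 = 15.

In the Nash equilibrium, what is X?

6

∂u_i/∂x_i = α_i − 1, so developer i contributes w_i if α_i > 1, else 0.
α_i > 1 for i ∈ {1}; NE contributions (6, 0, 0, 0, 0), X = 6.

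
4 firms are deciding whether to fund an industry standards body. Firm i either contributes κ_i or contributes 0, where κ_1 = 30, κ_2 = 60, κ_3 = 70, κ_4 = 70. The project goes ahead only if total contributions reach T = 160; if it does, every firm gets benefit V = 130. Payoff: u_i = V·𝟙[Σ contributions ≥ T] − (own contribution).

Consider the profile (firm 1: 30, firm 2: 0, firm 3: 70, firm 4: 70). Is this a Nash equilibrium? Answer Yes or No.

Yes

Total = 170 ≥ 160: provided.
Firm 1 (pledges 30, payoff 100): dropping to 0 → total 140, payoff 0. No gain.
Firm 2 (pledges 0, payoff 130): pledging 60 → total 230, payoff 70. No gain.
Firm 3 (pledges 70, payoff 60): dropping to 0 → total 100, payoff 0. No gain.
Firm 4 (pledges 70, payoff 60): dropping to 0 → total 100, payoff 0. No gain.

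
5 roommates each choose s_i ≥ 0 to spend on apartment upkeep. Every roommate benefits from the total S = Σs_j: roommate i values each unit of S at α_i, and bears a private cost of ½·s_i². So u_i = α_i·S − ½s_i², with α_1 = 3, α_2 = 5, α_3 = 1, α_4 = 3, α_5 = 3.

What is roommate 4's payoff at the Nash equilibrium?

40.5

Roommate i's FOC: ∂u_i/∂s_i = α_i − s_i = 0, so s_i* = α_i.
NE contributions = (3, 5, 1, 3, 3); S = 15.
u_4 = α_4·S − ½·(s_4)² = 3·15 − ½·3² = 40.5.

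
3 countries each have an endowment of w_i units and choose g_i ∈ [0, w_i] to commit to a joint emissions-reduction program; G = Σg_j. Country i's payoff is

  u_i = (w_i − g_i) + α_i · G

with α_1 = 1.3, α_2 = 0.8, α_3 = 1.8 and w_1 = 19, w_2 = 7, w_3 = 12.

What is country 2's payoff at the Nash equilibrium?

31.8

∂u_i/∂g_i = α_i − 1, so country i contributes w_i if α_i > 1, else 0.
α_i > 1 for i ∈ {1, 3}; NE contributions (19, 0, 12), G = 31.
u_2 = (7 − 0) + 0.8·31 = 31.8.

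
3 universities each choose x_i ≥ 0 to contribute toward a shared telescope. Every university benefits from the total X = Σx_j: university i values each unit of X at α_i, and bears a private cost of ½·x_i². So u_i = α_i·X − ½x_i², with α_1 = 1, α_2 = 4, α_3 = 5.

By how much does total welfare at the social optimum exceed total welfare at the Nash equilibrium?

University i's FOC: ∂u_i/∂x_i = α_i − x_i = 0, so x_i* = α_i.
NE contributions = (1, 4, 5); X = 10.
W^NE = (Σα)·X − ½Σα_i² = 10² − ½·42 = 79.
Planner sets x_i = Σα_j = 10 for every i, so X^SO = 3·10 = 30.
W^SO = (Σα)·X^SO − ½·3·(Σα)² = (3/2)·10² = 150.
Deadweight loss = W^SO − W^NE = 71.

71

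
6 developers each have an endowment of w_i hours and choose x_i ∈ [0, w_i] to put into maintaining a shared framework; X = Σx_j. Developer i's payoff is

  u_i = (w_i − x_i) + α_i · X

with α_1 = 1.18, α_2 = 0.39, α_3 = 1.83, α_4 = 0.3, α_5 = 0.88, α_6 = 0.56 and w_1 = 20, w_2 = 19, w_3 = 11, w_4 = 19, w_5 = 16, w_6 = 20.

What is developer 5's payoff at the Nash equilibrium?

∂u_i/∂x_i = α_i − 1, so developer i contributes w_i if α_i > 1, else 0.
α_i > 1 for i ∈ {1, 3}; NE contributions (20, 0, 11, 0, 0, 0), X = 31.
u_5 = (16 − 0) + 0.88·31 = 43.28.

43.28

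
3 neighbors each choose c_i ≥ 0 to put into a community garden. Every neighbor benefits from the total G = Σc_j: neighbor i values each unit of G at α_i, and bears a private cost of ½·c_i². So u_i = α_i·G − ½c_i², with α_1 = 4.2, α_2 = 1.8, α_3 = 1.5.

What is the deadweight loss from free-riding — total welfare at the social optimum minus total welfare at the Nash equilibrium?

39.69

Neighbor i's FOC: ∂u_i/∂c_i = α_i − c_i = 0, so c_i* = α_i.
NE contributions = (4.2, 1.8, 1.5); G = 7.5.
W^NE = (Σα)·G − ½Σα_i² = 7.5² − ½·23.13 = 44.685.
Planner sets c_i = Σα_j = 7.5 for every i, so G^SO = 3·7.5 = 22.5.
W^SO = (Σα)·G^SO − ½·3·(Σα)² = (3/2)·7.5² = 84.375.
Deadweight loss = W^SO − W^NE = 39.69.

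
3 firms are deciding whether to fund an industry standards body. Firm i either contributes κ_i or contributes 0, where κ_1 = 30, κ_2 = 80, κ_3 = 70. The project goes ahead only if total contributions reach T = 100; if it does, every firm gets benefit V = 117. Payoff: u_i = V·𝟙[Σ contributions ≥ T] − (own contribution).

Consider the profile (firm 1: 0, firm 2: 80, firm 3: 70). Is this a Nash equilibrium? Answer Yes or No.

Total = 150 ≥ 100: provided.
Firm 1 (pledges 0, payoff 117): pledging 30 → total 180, payoff 87. No gain.
Firm 2 (pledges 80, payoff 37): dropping to 0 → total 70, payoff 0. No gain.
Firm 3 (pledges 70, payoff 47): dropping to 0 → total 80, payoff 0. No gain.

Yes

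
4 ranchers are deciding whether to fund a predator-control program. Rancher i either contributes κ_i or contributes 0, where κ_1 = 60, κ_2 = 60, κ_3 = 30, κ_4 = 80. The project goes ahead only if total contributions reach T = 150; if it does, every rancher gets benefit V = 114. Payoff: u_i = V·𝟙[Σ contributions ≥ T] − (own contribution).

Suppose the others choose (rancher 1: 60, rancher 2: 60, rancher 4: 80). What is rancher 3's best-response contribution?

0

Others' total = 200 ≥ 150; contributing adds cost 30 for no extra benefit.
Best response: 0.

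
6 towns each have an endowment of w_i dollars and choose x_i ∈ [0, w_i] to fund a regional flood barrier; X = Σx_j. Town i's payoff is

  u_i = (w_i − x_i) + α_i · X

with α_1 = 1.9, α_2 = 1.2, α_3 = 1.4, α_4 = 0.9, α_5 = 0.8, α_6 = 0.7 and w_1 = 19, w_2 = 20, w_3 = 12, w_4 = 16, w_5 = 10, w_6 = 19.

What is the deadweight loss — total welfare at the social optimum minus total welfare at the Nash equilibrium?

∂u_i/∂x_i = α_i − 1, so town i contributes w_i if α_i > 1, else 0.
α_i > 1 for i ∈ {1, 2, 3}; NE contributions (19, 20, 12, 0, 0, 0), X = 51.
W^NE = Σw_i − X^NE + (Σα_i)·X^NE = 96 + 5.9·51 = 396.9.
Planner: ∂(Σu_j)/∂x_i = Σα_j − 1 = 5.9 > 0, so everyone contributes w_i; X^SO = 96, W^SO = 96 + 5.9·96 = 662.4.
Deadweight loss = 265.5.

265.5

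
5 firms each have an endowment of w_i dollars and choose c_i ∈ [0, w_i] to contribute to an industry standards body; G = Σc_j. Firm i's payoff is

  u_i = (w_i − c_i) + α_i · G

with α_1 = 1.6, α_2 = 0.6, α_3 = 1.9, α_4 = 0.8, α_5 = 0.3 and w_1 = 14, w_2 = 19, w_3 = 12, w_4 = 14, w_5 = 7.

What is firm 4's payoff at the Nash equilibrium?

∂u_i/∂c_i = α_i − 1, so firm i contributes w_i if α_i > 1, else 0.
α_i > 1 for i ∈ {1, 3}; NE contributions (14, 0, 12, 0, 0), G = 26.
u_4 = (14 − 0) + 0.8·26 = 34.8.

34.8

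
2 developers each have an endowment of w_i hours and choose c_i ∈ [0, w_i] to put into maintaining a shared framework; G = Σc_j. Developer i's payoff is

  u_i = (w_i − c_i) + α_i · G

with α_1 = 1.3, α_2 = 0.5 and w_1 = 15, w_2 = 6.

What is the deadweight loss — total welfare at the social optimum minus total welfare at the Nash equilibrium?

∂u_i/∂c_i = α_i − 1, so developer i contributes w_i if α_i > 1, else 0.
α_i > 1 for i ∈ {1}; NE contributions (15, 0), G = 15.
W^NE = Σw_i − G^NE + (Σα_i)·G^NE = 21 + 0.8·15 = 33.
Planner: ∂(Σu_j)/∂c_i = Σα_j − 1 = 0.8 > 0, so everyone contributes w_i; G^SO = 21, W^SO = 21 + 0.8·21 = 37.8.
Deadweight loss = 4.8.

4.8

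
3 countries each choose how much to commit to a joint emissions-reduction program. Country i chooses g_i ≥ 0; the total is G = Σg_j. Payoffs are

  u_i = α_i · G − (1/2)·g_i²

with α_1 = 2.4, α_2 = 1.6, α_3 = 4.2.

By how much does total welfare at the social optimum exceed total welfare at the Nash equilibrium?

Country i's FOC: ∂u_i/∂g_i = α_i − g_i = 0, so g_i* = α_i.
NE contributions = (2.4, 1.6, 4.2); G = 8.2.
W^NE = (Σα)·G − ½Σα_i² = 8.2² − ½·25.96 = 54.26.
Planner sets g_i = Σα_j = 8.2 for every i, so G^SO = 3·8.2 = 24.6.
W^SO = (Σα)·G^SO − ½·3·(Σα)² = (3/2)·8.2² = 100.86.
Deadweight loss = W^SO − W^NE = 46.6.

46.6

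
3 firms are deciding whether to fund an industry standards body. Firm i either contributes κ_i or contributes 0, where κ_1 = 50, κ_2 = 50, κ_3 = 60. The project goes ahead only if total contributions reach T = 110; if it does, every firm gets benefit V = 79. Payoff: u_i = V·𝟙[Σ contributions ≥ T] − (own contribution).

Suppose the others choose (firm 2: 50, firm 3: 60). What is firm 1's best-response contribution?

Others' total = 110 ≥ 110; contributing adds cost 50 for no extra benefit.
Best response: 0.

0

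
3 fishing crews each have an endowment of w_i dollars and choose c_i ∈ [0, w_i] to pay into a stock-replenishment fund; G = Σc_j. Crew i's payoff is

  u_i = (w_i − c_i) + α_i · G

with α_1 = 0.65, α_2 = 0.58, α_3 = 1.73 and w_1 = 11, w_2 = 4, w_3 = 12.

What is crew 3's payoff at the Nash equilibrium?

20.76

∂u_i/∂c_i = α_i − 1, so crew i contributes w_i if α_i > 1, else 0.
α_i > 1 for i ∈ {3}; NE contributions (0, 0, 12), G = 12.
u_3 = (12 − 12) + 1.73·12 = 20.76.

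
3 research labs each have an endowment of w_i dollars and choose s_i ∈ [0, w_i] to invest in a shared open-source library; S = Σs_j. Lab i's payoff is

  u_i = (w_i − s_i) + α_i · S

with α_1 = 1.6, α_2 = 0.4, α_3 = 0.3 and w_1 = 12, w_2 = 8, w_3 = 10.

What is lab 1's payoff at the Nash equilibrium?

19.2

∂u_i/∂s_i = α_i − 1, so lab i contributes w_i if α_i > 1, else 0.
α_i > 1 for i ∈ {1}; NE contributions (12, 0, 0), S = 12.
u_1 = (12 − 12) + 1.6·12 = 19.2.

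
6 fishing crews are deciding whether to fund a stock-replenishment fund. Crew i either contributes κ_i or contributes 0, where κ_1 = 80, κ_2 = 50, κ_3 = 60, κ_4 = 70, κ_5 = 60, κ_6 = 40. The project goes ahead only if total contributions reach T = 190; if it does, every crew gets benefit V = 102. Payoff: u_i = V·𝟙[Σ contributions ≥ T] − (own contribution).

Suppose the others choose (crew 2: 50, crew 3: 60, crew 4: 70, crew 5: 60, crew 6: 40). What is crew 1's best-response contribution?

0

Others' total = 280 ≥ 190; contributing adds cost 80 for no extra benefit.
Best response: 0.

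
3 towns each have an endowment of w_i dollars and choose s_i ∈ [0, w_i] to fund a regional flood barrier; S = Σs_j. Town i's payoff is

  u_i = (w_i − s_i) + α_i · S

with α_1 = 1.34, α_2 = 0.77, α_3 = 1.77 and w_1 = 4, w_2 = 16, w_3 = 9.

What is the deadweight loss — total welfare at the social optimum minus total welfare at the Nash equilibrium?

∂u_i/∂s_i = α_i − 1, so town i contributes w_i if α_i > 1, else 0.
α_i > 1 for i ∈ {1, 3}; NE contributions (4, 0, 9), S = 13.
W^NE = Σw_i − S^NE + (Σα_i)·S^NE = 29 + 2.88·13 = 66.44.
Planner: ∂(Σu_j)/∂s_i = Σα_j − 1 = 2.88 > 0, so everyone contributes w_i; S^SO = 29, W^SO = 29 + 2.88·29 = 112.52.
Deadweight loss = 46.08.

46.08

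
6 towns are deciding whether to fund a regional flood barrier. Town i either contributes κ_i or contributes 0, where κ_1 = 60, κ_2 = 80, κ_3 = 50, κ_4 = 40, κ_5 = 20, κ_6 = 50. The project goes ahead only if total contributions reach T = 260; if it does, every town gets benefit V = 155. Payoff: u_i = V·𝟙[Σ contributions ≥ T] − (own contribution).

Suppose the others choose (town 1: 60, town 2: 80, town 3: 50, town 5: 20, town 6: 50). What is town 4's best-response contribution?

Others' total = 260 ≥ 260; contributing adds cost 40 for no extra benefit.
Best response: 0.

0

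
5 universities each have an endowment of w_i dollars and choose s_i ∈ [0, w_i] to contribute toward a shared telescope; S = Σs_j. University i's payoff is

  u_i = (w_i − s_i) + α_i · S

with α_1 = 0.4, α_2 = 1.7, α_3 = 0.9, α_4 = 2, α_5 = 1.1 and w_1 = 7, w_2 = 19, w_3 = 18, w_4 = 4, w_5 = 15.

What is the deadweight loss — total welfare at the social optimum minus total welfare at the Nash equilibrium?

∂u_i/∂s_i = α_i − 1, so university i contributes w_i if α_i > 1, else 0.
α_i > 1 for i ∈ {2, 4, 5}; NE contributions (0, 19, 0, 4, 15), S = 38.
W^NE = Σw_i − S^NE + (Σα_i)·S^NE = 63 + 5.1·38 = 256.8.
Planner: ∂(Σu_j)/∂s_i = Σα_j − 1 = 5.1 > 0, so everyone contributes w_i; S^SO = 63, W^SO = 63 + 5.1·63 = 384.3.
Deadweight loss = 127.5.

127.5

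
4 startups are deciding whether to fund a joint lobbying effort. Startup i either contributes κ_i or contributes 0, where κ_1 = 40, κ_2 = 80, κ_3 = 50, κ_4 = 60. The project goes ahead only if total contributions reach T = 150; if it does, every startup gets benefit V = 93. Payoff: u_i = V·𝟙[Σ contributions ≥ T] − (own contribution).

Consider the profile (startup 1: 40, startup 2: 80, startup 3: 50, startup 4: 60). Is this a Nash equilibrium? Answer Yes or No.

No

Total = 230 ≥ 150: provided.
Startup 1 (pledges 40, payoff 53): dropping to 0 → total 190, payoff 93. Profitable deviation.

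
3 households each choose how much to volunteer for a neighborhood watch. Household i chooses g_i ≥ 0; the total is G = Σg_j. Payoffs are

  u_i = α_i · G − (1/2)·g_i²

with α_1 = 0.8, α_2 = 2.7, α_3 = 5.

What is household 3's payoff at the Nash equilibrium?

30

Household i's FOC: ∂u_i/∂g_i = α_i − g_i = 0, so g_i* = α_i.
NE contributions = (0.8, 2.7, 5); G = 8.5.
u_3 = α_3·G − ½·(g_3)² = 5·8.5 − ½·5² = 30.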